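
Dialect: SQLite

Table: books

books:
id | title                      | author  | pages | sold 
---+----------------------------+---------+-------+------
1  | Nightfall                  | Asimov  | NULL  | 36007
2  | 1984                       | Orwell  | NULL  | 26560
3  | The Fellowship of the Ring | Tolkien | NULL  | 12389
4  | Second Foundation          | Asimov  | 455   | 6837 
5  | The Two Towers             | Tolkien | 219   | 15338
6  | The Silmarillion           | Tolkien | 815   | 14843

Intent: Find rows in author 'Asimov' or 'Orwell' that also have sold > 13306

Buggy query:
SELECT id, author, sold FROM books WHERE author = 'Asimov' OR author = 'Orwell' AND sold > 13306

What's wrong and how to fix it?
Bug: Without parentheses, AND is evaluated before OR, so the sold filter only applies to the 'Orwell' branch

Fix: Add parentheses around the OR so the AND applies to both alternatives

Corrected query:
SELECT id, author, sold FROM books WHERE (author = 'Asimov' OR author = 'Orwell') AND sold > 13306

Result:
id | author | sold 
---+--------+------
1  | Asimov | 36007
2  | Orwell | 26560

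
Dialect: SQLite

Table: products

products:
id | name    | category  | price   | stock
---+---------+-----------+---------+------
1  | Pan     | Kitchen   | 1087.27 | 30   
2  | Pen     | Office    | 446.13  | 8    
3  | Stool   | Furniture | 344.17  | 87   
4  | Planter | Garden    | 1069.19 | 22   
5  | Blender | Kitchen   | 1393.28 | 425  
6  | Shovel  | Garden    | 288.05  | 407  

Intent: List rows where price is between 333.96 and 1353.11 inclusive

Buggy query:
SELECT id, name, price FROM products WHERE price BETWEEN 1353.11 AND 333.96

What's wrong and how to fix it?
Bug: The bounds are reversed; BETWEEN a AND b requires a <= b to match anything

Fix: Swap the bounds so the smaller value comes first

Corrected query:
SELECT id, name, price FROM products WHERE price BETWEEN 333.96 AND 1353.11

Result:
id | name    | price  
---+---------+--------
1  | Pan     | 1087.27
2  | Pen     | 446.13 
3  | Stool   | 344.17 
4  | Planter | 1069.19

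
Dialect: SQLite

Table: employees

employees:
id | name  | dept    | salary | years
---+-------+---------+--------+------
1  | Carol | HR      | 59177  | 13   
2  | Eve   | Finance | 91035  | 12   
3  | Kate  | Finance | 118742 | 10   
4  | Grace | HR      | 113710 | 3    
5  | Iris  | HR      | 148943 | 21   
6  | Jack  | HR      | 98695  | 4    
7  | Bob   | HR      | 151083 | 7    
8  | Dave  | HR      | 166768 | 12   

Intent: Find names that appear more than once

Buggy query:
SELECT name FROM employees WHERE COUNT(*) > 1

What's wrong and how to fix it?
Bug: COUNT(*) is an aggregate and cannot be used in WHERE

Fix: Group first, then use HAVING for the count condition

Corrected query:
SELECT name FROM employees GROUP BY name HAVING COUNT(*) > 1

Result:
(no rows)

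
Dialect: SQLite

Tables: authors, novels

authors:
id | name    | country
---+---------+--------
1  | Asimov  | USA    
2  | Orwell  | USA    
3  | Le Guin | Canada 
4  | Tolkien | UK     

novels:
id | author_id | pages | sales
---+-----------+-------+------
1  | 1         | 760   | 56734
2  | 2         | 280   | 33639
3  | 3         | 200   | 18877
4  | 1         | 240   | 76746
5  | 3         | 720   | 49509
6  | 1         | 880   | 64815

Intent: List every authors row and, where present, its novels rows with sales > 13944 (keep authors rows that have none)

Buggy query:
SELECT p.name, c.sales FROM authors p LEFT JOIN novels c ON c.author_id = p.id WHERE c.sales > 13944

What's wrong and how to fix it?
Bug: Filtering c.sales in WHERE discards the NULL rows produced by LEFT JOIN, turning it into an inner join

Fix: Put 'c.sales > 13944' in the JOIN's ON clause instead of WHERE

Corrected query:
SELECT p.name, c.sales FROM authors p LEFT JOIN novels c ON c.author_id = p.id AND c.sales > 13944

Result:
name    | sales
--------+------
Asimov  | 56734
Asimov  | 64815
Asimov  | 76746
Orwell  | 33639
Le Guin | 18877
Le Guin | 49509
Tolkien | NULL 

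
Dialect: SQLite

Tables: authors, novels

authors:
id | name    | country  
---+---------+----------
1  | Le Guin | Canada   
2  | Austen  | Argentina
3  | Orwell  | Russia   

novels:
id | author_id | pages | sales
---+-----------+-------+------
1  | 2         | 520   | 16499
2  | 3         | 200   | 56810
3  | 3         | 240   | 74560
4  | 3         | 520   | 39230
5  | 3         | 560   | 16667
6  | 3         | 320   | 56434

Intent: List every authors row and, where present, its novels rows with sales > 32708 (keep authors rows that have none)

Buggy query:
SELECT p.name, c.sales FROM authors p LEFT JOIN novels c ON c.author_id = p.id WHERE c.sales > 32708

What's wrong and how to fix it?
Bug: Filtering c.sales in WHERE discards the NULL rows produced by LEFT JOIN, turning it into an inner join

Fix: Move the right-table condition into the ON clause so unmatched parents are kept

Corrected query:
SELECT p.name, c.sales FROM authors p LEFT JOIN novels c ON c.author_id = p.id AND c.sales > 32708

Result:
name    | sales
--------+------
Le Guin | NULL 
Austen  | NULL 
Orwell  | 39230
Orwell  | 56434
Orwell  | 56810
Orwell  | 74560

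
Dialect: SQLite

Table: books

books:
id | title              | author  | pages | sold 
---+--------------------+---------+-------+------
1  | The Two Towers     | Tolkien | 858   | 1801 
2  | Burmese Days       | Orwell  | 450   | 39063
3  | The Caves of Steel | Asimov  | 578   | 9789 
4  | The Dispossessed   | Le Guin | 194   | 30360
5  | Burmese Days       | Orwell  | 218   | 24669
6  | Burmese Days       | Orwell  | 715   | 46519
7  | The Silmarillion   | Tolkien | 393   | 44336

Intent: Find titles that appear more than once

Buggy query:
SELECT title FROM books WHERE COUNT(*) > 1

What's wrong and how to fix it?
Bug: COUNT(*) is an aggregate and cannot be used in WHERE

Fix: Group first, then use HAVING for the count condition

Corrected query:
SELECT title FROM books GROUP BY title HAVING COUNT(*) > 1

Result:
title       
------------
Burmese Days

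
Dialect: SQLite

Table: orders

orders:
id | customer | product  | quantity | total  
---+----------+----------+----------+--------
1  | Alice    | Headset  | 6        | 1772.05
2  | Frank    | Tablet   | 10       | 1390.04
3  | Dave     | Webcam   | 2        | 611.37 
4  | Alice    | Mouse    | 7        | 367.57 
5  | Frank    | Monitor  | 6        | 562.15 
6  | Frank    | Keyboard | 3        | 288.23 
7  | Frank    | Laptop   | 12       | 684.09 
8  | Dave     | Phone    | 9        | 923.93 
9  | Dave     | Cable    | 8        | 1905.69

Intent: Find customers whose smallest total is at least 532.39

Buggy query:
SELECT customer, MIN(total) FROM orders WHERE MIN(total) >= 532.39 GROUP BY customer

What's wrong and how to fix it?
Bug: Aggregates like MIN are computed per group after WHERE runs

Fix: Use HAVING for the per-group MIN condition

Corrected query:
SELECT customer, MIN(total) FROM orders GROUP BY customer HAVING MIN(total) >= 532.39

Result:
customer | MIN(total)
---------+-----------
Dave     | 611.37    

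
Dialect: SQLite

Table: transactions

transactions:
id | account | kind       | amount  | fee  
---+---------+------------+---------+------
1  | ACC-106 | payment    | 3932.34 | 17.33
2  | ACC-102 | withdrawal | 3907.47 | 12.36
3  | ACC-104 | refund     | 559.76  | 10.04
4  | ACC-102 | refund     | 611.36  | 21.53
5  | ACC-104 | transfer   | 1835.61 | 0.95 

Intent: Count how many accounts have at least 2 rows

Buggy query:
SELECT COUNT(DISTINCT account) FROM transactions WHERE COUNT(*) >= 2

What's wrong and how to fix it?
Bug: WHERE filters individual rows, not groups, so a group-level COUNT is invalid there

Fix: Group first with HAVING COUNT(*) >= 2, then COUNT the resulting groups

Corrected query:
SELECT COUNT(*) FROM (SELECT account FROM transactions GROUP BY account HAVING COUNT(*) >= 2)

Result:
COUNT(*)
--------
2       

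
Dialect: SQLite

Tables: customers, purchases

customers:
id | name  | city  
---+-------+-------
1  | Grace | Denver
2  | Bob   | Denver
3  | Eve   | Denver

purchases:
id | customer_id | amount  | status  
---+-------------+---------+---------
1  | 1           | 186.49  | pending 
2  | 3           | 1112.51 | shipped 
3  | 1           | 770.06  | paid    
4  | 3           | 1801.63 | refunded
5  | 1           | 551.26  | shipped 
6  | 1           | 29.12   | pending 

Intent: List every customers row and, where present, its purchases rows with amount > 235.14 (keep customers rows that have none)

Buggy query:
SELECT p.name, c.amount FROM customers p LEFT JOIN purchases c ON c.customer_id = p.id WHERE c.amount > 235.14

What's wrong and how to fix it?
Bug: Filtering c.amount in WHERE discards the NULL rows produced by LEFT JOIN, turning it into an inner join

Fix: Put 'c.amount > 235.14' in the JOIN's ON clause instead of WHERE

Corrected query:
SELECT p.name, c.amount FROM customers p LEFT JOIN purchases c ON c.customer_id = p.id AND c.amount > 235.14

Result:
name  | amount 
------+--------
Grace | 551.26 
Grace | 770.06 
Bob   | NULL   
Eve   | 1112.51
Eve   | 1801.63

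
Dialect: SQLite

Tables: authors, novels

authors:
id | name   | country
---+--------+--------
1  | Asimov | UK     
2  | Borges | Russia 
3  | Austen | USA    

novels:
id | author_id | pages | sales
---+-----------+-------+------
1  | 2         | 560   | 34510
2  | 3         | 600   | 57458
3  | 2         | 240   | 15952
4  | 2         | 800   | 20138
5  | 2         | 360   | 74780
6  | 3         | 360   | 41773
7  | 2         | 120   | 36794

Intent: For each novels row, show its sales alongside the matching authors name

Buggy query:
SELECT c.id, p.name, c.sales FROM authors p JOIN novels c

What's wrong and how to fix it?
Bug: JOIN with no ON clause produces a cartesian product; every novels row pairs with every authors row

Fix: Specify the join condition linking the foreign key to the parent id

Corrected query:
SELECT c.id, p.name, c.sales FROM authors p JOIN novels c ON c.author_id = p.id

Result:
id | name   | sales
---+--------+------
1  | Borges | 34510
2  | Austen | 57458
3  | Borges | 15952
4  | Borges | 20138
5  | Borges | 74780
6  | Austen | 41773
7  | Borges | 36794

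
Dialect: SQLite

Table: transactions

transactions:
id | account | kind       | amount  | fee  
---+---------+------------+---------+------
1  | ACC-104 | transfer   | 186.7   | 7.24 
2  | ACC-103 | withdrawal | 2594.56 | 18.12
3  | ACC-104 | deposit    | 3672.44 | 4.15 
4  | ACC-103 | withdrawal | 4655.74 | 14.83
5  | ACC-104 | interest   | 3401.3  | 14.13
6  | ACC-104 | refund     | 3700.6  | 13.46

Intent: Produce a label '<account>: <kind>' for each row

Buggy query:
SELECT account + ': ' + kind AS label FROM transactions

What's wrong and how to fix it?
Bug: SQLite uses || for string concatenation; + coerces text to numbers (yielding 0)

Fix: Use the || operator for string concatenation

Corrected query:
SELECT account || ': ' || kind AS label FROM transactions

Result:
label              
-------------------
ACC-104: transfer  
ACC-103: withdrawal
ACC-104: deposit   
ACC-103: withdrawal
ACC-104: interest  
ACC-104: refund    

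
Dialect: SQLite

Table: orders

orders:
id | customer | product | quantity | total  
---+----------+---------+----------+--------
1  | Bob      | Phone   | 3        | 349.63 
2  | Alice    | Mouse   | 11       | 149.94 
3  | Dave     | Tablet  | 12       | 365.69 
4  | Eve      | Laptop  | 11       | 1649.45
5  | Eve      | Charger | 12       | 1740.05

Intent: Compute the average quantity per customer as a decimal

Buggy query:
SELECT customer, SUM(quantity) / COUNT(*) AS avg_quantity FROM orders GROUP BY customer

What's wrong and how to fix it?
Bug: Both operands are integers, so '/' performs integer division and truncates

Fix: Multiply by 1.0 (or CAST to REAL) to force floating-point division

Corrected query:
SELECT customer, SUM(quantity) * 1.0 / COUNT(*) AS avg_quantity FROM orders GROUP BY customer

Result:
customer | avg_quantity
---------+-------------
Alice    | 11          
Bob      | 3           
Dave     | 12          
Eve      | 11.5        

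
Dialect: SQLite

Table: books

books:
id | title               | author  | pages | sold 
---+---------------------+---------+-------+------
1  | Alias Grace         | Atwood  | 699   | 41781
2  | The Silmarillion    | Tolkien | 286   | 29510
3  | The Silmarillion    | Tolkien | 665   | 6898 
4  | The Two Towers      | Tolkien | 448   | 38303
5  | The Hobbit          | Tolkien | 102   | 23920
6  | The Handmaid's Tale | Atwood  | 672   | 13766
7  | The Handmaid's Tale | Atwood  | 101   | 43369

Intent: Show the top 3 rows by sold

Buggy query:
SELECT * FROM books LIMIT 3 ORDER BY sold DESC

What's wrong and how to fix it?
Bug: ORDER BY cannot follow LIMIT; LIMIT is the final clause

Fix: Swap the clauses: ORDER BY first, then LIMIT

Corrected query:
SELECT * FROM books ORDER BY sold DESC LIMIT 3

Result:
id | title               | author  | pages | sold 
---+---------------------+---------+-------+------
7  | The Handmaid's Tale | Atwood  | 101   | 43369
1  | Alias Grace         | Atwood  | 699   | 41781
4  | The Two Towers      | Tolkien | 448   | 38303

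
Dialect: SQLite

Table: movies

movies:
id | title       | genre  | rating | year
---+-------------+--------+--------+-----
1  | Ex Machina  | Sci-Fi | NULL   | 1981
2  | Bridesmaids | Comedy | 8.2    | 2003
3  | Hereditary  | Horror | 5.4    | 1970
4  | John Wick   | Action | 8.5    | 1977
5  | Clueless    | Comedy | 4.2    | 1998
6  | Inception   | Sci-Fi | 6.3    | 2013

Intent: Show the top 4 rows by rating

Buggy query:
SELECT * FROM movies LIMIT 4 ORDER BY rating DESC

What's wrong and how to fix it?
Bug: ORDER BY cannot follow LIMIT; LIMIT is the final clause

Fix: Sort with ORDER BY, then apply LIMIT

Corrected query:
SELECT * FROM movies ORDER BY rating DESC LIMIT 4

Result:
id | title       | genre  | rating | year
---+-------------+--------+--------+-----
4  | John Wick   | Action | 8.5    | 1977
2  | Bridesmaids | Comedy | 8.2    | 2003
6  | Inception   | Sci-Fi | 6.3    | 2013
3  | Hereditary  | Horror | 5.4    | 1970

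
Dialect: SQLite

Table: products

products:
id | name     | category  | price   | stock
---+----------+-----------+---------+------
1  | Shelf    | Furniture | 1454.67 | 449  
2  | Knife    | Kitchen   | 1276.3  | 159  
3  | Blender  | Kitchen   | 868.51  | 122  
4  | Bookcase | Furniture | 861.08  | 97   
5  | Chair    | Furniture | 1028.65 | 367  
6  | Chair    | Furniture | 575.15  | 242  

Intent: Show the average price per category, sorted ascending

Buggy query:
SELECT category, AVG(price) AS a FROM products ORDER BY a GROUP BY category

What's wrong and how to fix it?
Bug: GROUP BY must precede ORDER BY

Fix: Reorder: SELECT … FROM … GROUP BY … ORDER BY …

Corrected query:
SELECT category, AVG(price) AS a FROM products GROUP BY category ORDER BY a

Result:
category  | a       
----------+---------
Furniture | 979.8875
Kitchen   | 1072.405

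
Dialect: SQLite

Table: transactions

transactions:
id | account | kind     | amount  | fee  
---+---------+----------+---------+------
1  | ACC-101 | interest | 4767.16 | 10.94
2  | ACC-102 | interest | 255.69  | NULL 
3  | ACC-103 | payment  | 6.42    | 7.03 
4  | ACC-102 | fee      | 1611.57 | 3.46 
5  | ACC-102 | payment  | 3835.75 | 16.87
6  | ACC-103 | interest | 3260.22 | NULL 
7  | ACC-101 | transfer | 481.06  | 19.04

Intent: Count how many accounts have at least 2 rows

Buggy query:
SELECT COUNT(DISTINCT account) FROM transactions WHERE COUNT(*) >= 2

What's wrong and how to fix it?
Bug: COUNT(*) cannot appear in WHERE; the per-group count doesn't exist yet

Fix: Use a subquery that GROUPs and filters with HAVING, then count its rows

Corrected query:
SELECT COUNT(*) FROM (SELECT account FROM transactions GROUP BY account HAVING COUNT(*) >= 2)

Result:
COUNT(*)
--------
3       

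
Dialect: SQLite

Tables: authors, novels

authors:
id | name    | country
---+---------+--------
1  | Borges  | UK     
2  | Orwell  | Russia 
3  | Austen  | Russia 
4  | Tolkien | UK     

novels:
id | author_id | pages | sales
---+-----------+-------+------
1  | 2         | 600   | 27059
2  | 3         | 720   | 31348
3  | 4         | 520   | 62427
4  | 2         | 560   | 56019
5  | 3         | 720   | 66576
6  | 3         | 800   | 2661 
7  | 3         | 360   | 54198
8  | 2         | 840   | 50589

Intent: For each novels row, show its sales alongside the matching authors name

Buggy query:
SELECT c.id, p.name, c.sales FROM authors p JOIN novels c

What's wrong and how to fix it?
Bug: Missing join condition: each novels row is matched to all authors rows instead of just its own

Fix: Specify the join condition linking the foreign key to the parent id

Corrected query:
SELECT c.id, p.name, c.sales FROM authors p JOIN novels c ON c.author_id = p.id

Result:
id | name    | sales
---+---------+------
1  | Orwell  | 27059
2  | Austen  | 31348
3  | Tolkien | 62427
4  | Orwell  | 56019
5  | Austen  | 66576
6  | Austen  | 2661 
7  | Austen  | 54198
8  | Orwell  | 50589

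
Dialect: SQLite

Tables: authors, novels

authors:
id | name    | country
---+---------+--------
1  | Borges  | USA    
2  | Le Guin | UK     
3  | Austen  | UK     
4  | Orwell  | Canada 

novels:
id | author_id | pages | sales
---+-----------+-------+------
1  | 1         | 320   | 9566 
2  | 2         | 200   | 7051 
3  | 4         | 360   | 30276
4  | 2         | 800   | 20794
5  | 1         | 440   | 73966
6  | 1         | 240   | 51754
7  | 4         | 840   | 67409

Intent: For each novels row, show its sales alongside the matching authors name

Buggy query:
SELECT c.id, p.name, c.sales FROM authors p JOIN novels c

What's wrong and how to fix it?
Bug: Missing join condition: each novels row is matched to all authors rows instead of just its own

Fix: Add ON c.author_id = p.id to the JOIN

Corrected query:
SELECT c.id, p.name, c.sales FROM authors p JOIN novels c ON c.author_id = p.id

Result:
id | name    | sales
---+---------+------
1  | Borges  | 9566 
2  | Le Guin | 7051 
3  | Orwell  | 30276
4  | Le Guin | 20794
5  | Borges  | 73966
6  | Borges  | 51754
7  | Orwell  | 67409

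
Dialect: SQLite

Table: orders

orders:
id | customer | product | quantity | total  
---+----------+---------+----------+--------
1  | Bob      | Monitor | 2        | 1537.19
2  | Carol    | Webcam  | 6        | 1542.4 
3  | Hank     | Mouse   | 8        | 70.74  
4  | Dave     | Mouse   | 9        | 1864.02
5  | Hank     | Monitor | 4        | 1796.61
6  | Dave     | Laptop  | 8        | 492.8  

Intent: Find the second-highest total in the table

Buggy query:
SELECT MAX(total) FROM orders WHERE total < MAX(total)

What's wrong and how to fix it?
Bug: MAX(total) on the right of the comparison is an aggregate-in-WHERE error

Fix: Put the inner MAX in a scalar subquery

Corrected query:
SELECT MAX(total) FROM orders WHERE total < (SELECT MAX(total) FROM orders)

Result:
MAX(total)
----------
1796.61   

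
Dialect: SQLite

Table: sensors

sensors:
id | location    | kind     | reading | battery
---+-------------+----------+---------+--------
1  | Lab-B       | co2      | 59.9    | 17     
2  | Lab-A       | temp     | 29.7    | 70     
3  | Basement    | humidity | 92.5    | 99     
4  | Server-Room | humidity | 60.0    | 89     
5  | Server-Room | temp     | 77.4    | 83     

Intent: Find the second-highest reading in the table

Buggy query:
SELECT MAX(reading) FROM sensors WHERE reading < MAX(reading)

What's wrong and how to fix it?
Bug: MAX(reading) on the right of the comparison is an aggregate-in-WHERE error

Fix: Put the inner MAX in a scalar subquery

Corrected query:
SELECT MAX(reading) FROM sensors WHERE reading < (SELECT MAX(reading) FROM sensors)

Result:
MAX(reading)
------------
77.4        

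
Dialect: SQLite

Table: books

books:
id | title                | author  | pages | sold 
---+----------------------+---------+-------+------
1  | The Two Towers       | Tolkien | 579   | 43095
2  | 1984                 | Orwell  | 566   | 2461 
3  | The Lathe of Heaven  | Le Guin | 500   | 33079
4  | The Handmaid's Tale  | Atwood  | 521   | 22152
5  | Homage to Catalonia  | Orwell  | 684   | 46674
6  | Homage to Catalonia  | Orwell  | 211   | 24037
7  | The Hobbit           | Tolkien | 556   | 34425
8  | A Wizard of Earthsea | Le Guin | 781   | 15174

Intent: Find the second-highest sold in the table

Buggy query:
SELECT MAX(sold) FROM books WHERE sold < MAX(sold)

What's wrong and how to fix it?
Bug: The inner MAX is an aggregate inside WHERE, which is not allowed

Fix: Compute the overall MAX in a subquery, then take MAX of rows below it

Corrected query:
SELECT MAX(sold) FROM books WHERE sold < (SELECT MAX(sold) FROM books)

Result:
MAX(sold)
---------
43095    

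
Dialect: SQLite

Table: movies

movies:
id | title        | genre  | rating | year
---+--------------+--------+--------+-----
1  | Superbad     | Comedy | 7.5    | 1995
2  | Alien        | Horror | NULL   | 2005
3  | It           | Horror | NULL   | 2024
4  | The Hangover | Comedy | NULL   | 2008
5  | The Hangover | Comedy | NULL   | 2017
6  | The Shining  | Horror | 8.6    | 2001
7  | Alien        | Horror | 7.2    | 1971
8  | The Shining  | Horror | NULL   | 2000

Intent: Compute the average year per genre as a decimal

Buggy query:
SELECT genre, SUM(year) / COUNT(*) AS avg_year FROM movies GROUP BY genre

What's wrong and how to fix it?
Bug: Both operands are integers, so '/' performs integer division and truncates

Fix: Cast one side to REAL so the division keeps the fractional part

Corrected query:
SELECT genre, SUM(year) * 1.0 / COUNT(*) AS avg_year FROM movies GROUP BY genre

Result:
genre  | avg_year   
-------+------------
Comedy | 2006.666667
Horror | 2000.2     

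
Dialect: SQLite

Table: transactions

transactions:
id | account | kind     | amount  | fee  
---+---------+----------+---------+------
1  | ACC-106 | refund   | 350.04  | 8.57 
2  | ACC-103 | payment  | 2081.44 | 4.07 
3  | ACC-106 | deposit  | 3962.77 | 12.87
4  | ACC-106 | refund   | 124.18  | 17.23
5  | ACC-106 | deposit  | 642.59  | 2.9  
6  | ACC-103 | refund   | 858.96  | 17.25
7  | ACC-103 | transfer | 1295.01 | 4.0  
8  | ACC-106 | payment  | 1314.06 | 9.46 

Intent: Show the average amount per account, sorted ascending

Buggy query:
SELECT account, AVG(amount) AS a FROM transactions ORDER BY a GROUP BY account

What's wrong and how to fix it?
Bug: GROUP BY must precede ORDER BY

Fix: Move ORDER BY to the end, after GROUP BY

Corrected query:
SELECT account, AVG(amount) AS a FROM transactions GROUP BY account ORDER BY a

Result:
account | a          
--------+------------
ACC-106 | 1278.728   
ACC-103 | 1411.803333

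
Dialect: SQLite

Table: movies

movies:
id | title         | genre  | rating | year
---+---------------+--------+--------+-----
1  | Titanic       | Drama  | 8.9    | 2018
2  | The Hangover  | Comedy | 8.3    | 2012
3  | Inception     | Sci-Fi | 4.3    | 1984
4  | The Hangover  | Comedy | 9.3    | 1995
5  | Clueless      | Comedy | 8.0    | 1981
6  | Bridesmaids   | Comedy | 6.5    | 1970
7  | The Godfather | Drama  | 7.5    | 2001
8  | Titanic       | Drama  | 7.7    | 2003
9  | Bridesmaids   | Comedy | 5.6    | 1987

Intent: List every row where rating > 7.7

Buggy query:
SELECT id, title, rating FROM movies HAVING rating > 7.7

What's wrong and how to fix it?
Bug: This is a non-aggregate query (no GROUP BY, no aggregates), so in SQLite the HAVING clause is invalid here; a row-level condition belongs in WHERE

Fix: Replace HAVING with WHERE since the condition applies to individual rows

Corrected query:
SELECT id, title, rating FROM movies WHERE rating > 7.7

Result:
id | title        | rating
---+--------------+-------
1  | Titanic      | 8.9   
2  | The Hangover | 8.3   
4  | The Hangover | 9.3   
5  | Clueless     | 8     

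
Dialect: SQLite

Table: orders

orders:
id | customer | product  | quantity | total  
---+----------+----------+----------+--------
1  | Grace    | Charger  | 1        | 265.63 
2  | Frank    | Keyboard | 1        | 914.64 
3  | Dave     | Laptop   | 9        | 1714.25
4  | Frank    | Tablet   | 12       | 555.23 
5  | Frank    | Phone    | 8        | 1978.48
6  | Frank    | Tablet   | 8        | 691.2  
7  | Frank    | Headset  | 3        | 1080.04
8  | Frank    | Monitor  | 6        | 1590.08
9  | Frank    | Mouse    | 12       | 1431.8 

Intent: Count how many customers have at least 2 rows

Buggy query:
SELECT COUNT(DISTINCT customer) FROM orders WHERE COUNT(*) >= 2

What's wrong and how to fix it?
Bug: COUNT(*) cannot appear in WHERE; the per-group count doesn't exist yet

Fix: Group first with HAVING COUNT(*) >= 2, then COUNT the resulting groups

Corrected query:
SELECT COUNT(*) FROM (SELECT customer FROM orders GROUP BY customer HAVING COUNT(*) >= 2)

Result:
COUNT(*)
--------
1       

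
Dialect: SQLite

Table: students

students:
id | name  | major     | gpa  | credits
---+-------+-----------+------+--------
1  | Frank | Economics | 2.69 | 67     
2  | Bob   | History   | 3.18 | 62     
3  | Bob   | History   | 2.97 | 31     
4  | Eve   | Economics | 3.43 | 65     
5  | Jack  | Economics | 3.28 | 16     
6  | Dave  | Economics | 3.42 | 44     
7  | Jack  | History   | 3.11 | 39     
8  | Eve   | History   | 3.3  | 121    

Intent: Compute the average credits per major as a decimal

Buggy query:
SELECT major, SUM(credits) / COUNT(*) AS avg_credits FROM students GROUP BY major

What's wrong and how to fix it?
Bug: SUM(credits) and COUNT(*) are both integers; the division truncates the fractional part

Fix: Cast one side to REAL so the division keeps the fractional part

Corrected query:
SELECT major, SUM(credits) * 1.0 / COUNT(*) AS avg_credits FROM students GROUP BY major

Result:
major     | avg_credits
----------+------------
Economics | 48         
History   | 63.25      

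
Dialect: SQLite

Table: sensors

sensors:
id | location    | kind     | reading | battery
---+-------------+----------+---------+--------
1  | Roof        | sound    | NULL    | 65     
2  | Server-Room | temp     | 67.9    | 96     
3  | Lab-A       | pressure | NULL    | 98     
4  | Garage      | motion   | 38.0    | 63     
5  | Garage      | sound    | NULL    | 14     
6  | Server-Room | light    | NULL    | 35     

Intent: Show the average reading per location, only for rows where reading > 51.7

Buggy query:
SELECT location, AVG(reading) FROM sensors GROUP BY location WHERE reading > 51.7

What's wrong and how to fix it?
Bug: Row-level WHERE must come before GROUP BY in the clause order

Fix: Place WHERE between FROM and GROUP BY

Corrected query:
SELECT location, AVG(reading) FROM sensors WHERE reading > 51.7 GROUP BY location

Result:
location    | AVG(reading)
------------+-------------
Server-Room | 67.9        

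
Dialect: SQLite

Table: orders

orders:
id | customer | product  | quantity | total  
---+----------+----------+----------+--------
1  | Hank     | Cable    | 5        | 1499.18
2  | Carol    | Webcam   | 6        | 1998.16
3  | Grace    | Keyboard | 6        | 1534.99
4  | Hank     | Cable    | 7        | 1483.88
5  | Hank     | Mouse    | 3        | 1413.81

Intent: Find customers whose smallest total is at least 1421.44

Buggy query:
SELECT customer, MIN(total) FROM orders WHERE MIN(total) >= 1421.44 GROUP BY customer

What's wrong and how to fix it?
Bug: Aggregates like MIN are computed per group after WHERE runs

Fix: Replace WHERE with HAVING after the GROUP BY

Corrected query:
SELECT customer, MIN(total) FROM orders GROUP BY customer HAVING MIN(total) >= 1421.44

Result:
customer | MIN(total)
---------+-----------
Carol    | 1998.16   
Grace    | 1534.99   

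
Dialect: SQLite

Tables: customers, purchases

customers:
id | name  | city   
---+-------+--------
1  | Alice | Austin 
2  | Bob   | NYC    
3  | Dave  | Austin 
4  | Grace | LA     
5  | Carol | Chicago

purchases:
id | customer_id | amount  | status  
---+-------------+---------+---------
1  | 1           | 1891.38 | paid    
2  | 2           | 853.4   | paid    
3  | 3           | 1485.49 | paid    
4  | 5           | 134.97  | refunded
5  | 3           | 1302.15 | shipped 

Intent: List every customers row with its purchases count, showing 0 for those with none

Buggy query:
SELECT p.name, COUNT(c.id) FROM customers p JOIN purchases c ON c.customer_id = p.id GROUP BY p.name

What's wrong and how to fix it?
Bug: An inner join excludes parents with zero children

Fix: Use LEFT JOIN so parents without children still appear (COUNT(c.id) gives 0)

Corrected query:
SELECT p.name, COUNT(c.id) FROM customers p LEFT JOIN purchases c ON c.customer_id = p.id GROUP BY p.name

Result:
name  | COUNT(c.id)
------+------------
Alice | 1          
Bob   | 1          
Carol | 1          
Dave  | 2          
Grace | 0          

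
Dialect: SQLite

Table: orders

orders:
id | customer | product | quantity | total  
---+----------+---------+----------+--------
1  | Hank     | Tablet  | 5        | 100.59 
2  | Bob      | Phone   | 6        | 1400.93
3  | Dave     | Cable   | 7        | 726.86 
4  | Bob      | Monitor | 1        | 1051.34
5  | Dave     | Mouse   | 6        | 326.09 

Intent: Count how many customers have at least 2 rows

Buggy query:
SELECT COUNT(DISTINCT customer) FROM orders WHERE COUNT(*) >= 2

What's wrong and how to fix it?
Bug: COUNT(*) cannot appear in WHERE; the per-group count doesn't exist yet

Fix: Group first with HAVING COUNT(*) >= 2, then COUNT the resulting groups

Corrected query:
SELECT COUNT(*) FROM (SELECT customer FROM orders GROUP BY customer HAVING COUNT(*) >= 2)

Result:
COUNT(*)
--------
2       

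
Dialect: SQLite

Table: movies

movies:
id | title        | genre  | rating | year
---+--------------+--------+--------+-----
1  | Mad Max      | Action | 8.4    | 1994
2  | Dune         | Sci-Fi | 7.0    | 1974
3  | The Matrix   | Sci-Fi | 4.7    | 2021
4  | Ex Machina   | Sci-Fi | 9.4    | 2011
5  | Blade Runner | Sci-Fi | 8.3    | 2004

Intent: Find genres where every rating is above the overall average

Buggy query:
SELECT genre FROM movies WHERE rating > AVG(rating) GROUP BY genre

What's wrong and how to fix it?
Bug: WHERE evaluates per row before aggregation, so AVG() is unavailable

Fix: Compute the overall average in a scalar subquery and compare each group's MIN against it in HAVING

Corrected query:
SELECT genre FROM movies GROUP BY genre HAVING MIN(rating) > (SELECT AVG(rating) FROM movies)

Result:
genre 
------
Action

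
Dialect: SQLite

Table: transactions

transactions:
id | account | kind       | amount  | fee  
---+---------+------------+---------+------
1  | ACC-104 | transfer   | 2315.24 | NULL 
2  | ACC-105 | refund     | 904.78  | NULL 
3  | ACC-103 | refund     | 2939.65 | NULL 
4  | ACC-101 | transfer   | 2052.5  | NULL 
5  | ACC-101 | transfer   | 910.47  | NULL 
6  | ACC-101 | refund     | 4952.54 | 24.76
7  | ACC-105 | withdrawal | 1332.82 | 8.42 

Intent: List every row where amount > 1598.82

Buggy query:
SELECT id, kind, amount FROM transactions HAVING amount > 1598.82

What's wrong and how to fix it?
Bug: This is a non-aggregate query (no GROUP BY, no aggregates), so in SQLite the HAVING clause is invalid here; a row-level condition belongs in WHERE

Fix: Use WHERE for row-level filtering

Corrected query:
SELECT id, kind, amount FROM transactions WHERE amount > 1598.82

Result:
id | kind     | amount 
---+----------+--------
1  | transfer | 2315.24
3  | refund   | 2939.65
4  | transfer | 2052.5 
6  | refund   | 4952.54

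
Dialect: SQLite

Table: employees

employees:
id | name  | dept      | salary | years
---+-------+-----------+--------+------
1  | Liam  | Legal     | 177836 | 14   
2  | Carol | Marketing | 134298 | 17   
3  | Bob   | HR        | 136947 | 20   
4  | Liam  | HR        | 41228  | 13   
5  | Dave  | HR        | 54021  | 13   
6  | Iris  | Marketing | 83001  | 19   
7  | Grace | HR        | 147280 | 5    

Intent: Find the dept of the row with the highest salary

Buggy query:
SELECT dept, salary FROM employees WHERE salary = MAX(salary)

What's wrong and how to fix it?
Bug: WHERE is evaluated per row; an aggregate over the whole table isn't defined there

Fix: Wrap MAX in a scalar subquery so WHERE compares against a single value

Corrected query:
SELECT dept, salary FROM employees WHERE salary = (SELECT MAX(salary) FROM employees)

Result:
dept  | salary
------+-------
Legal | 177836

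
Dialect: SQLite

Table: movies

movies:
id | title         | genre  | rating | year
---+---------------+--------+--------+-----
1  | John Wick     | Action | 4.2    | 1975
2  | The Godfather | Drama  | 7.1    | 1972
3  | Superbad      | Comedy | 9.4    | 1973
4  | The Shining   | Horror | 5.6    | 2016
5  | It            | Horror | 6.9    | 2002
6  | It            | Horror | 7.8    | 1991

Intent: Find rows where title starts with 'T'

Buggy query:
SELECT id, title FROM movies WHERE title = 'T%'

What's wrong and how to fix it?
Bug: '=' compares the literal string including the % character; pattern matching needs LIKE

Fix: Replace '=' with LIKE so 'T%' is treated as a pattern

Corrected query:
SELECT id, title FROM movies WHERE title LIKE 'T%'

Result:
id | title        
---+--------------
2  | The Godfather
4  | The Shining  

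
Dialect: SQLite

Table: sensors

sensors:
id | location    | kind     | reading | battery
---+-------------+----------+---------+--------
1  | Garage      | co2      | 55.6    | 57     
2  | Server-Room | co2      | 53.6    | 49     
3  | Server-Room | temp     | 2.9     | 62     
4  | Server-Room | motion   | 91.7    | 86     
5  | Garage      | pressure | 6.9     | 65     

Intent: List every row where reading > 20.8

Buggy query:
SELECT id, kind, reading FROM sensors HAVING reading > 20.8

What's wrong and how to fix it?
Bug: HAVING filters the output of aggregation, but this query has no GROUP BY and no aggregate functions, so SQLite rejects it (HAVING clause on a non-aggregate query); the condition here is per row

Fix: Use WHERE for row-level filtering

Corrected query:
SELECT id, kind, reading FROM sensors WHERE reading > 20.8

Result:
id | kind   | reading
---+--------+--------
1  | co2    | 55.6   
2  | co2    | 53.6   
4  | motion | 91.7   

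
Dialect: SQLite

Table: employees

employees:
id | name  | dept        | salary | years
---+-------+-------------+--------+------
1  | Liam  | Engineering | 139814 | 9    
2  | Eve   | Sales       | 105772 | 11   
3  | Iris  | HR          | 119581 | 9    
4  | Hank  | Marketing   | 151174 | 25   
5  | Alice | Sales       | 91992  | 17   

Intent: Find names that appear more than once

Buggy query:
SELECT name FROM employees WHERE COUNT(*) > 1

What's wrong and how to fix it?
Bug: COUNT(*) is an aggregate and cannot be used in WHERE

Fix: GROUP BY name, then filter groups with HAVING COUNT(*) > 1

Corrected query:
SELECT name FROM employees GROUP BY name HAVING COUNT(*) > 1

Result:
(no rows)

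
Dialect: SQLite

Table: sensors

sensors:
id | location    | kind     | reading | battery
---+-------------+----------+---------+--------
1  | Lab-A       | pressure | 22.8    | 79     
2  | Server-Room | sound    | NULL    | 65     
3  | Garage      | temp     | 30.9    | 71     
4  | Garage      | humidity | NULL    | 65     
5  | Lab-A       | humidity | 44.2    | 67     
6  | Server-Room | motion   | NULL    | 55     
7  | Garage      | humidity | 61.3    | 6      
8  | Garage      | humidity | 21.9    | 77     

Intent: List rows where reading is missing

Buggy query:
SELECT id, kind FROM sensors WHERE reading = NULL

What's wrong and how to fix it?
Bug: '= NULL' is always unknown in SQL three-valued logic, so no rows match

Fix: Use IS NULL to test for NULL

Corrected query:
SELECT id, kind FROM sensors WHERE reading IS NULL

Result:
id | kind    
---+---------
2  | sound   
4  | humidity
6  | motion  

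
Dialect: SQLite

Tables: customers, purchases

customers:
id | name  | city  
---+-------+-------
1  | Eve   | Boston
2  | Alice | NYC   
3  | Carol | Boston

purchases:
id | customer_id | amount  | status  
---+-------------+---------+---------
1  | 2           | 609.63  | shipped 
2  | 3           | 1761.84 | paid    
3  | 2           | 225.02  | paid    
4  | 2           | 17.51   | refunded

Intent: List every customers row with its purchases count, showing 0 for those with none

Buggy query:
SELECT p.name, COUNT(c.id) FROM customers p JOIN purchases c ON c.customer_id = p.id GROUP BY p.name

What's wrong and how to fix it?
Bug: An inner join excludes parents with zero children

Fix: Switch to LEFT JOIN to retain unmatched parent rows

Corrected query:
SELECT p.name, COUNT(c.id) FROM customers p LEFT JOIN purchases c ON c.customer_id = p.id GROUP BY p.name

Result:
name  | COUNT(c.id)
------+------------
Alice | 3          
Carol | 1          
Eve   | 0          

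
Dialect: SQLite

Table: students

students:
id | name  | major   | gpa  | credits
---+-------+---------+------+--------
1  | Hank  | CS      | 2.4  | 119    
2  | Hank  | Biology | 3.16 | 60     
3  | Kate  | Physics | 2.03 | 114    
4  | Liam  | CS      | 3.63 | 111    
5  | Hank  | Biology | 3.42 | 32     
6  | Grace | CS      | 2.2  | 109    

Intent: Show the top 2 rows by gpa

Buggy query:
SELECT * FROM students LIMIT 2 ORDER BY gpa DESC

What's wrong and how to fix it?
Bug: LIMIT must come after ORDER BY

Fix: Sort with ORDER BY, then apply LIMIT

Corrected query:
SELECT * FROM students ORDER BY gpa DESC LIMIT 2

Result:
id | name | major   | gpa  | credits
---+------+---------+------+--------
4  | Liam | CS      | 3.63 | 111    
5  | Hank | Biology | 3.42 | 32     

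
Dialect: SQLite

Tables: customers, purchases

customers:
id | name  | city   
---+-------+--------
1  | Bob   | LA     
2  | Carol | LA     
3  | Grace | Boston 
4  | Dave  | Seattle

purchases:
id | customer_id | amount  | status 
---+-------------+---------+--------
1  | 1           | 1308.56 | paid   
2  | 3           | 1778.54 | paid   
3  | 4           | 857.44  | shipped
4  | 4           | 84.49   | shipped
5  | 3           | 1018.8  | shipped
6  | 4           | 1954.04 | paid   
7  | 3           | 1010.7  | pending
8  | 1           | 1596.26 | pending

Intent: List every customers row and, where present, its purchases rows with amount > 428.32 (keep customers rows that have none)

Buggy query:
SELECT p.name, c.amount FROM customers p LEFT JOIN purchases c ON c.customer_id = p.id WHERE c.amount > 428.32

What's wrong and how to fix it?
Bug: Filtering c.amount in WHERE discards the NULL rows produced by LEFT JOIN, turning it into an inner join

Fix: Move the right-table condition into the ON clause so unmatched parents are kept

Corrected query:
SELECT p.name, c.amount FROM customers p LEFT JOIN purchases c ON c.customer_id = p.id AND c.amount > 428.32

Result:
name  | amount 
------+--------
Bob   | 1308.56
Bob   | 1596.26
Carol | NULL   
Grace | 1010.7 
Grace | 1018.8 
Grace | 1778.54
Dave  | 857.44 
Dave  | 1954.04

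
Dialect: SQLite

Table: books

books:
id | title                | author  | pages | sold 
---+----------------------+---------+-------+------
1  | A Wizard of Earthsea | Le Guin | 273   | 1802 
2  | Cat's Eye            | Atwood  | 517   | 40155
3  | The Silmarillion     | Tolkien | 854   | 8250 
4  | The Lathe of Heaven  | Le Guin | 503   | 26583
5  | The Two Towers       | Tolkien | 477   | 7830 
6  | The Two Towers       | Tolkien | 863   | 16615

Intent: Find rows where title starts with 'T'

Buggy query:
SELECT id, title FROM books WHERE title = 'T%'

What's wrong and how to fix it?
Bug: '=' compares the literal string including the % character; pattern matching needs LIKE

Fix: Replace '=' with LIKE so 'T%' is treated as a pattern

Corrected query:
SELECT id, title FROM books WHERE title LIKE 'T%'

Result:
id | title              
---+--------------------
3  | The Silmarillion   
4  | The Lathe of Heaven
5  | The Two Towers     
6  | The Two Towers     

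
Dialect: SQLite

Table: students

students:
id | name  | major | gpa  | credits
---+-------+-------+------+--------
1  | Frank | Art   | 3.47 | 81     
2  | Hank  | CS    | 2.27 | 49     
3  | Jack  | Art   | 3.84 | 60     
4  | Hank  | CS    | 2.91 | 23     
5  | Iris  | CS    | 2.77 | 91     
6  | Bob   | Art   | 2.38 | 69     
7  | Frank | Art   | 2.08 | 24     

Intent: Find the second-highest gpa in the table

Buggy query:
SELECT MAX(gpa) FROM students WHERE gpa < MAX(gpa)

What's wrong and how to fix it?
Bug: MAX(gpa) on the right of the comparison is an aggregate-in-WHERE error

Fix: Put the inner MAX in a scalar subquery

Corrected query:
SELECT MAX(gpa) FROM students WHERE gpa < (SELECT MAX(gpa) FROM students)

Result:
MAX(gpa)
--------
3.47    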